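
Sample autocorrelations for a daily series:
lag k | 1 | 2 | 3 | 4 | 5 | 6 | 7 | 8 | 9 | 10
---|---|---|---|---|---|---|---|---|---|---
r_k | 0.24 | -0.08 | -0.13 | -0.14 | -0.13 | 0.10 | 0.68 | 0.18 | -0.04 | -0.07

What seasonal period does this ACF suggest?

The largest autocorrelation is r_7 = 0.68; the remaining lags stay at or below 0.24.
The dominant spike at lag 7 indicates a seasonal period of 7.

7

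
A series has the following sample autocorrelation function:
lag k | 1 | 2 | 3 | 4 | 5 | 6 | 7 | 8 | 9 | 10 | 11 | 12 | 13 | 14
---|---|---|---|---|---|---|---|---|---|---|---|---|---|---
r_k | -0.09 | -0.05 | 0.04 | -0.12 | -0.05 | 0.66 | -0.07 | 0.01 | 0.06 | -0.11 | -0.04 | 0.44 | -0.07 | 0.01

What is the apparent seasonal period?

6

The largest autocorrelation is r_6 = 0.66, with a weaker echo at lag 12 (0.44); the remaining lags stay at or below 0.06.
The dominant spike at lag 6 indicates a seasonal period of 6.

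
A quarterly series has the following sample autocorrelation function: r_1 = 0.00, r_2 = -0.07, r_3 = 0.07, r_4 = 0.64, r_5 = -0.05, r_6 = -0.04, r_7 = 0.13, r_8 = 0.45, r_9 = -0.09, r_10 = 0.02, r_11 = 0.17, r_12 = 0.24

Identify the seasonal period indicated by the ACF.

4

The largest autocorrelation is r_4 = 0.64, with weaker echoes at lags 8 (0.45) and 12 (0.24); the remaining lags stay at or below 0.17.
The dominant spike at lag 4 indicates a seasonal period of 4.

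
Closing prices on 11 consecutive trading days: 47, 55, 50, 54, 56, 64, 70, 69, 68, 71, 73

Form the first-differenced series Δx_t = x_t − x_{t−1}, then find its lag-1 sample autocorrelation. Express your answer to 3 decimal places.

-0.245

First differences Δx: 8, -5, 4, 2, 8, 6, -1, -1, 3, 2
Mean of differences = 2.6000
Numerator Σ(Δx_t−Δx̄)(Δx_{t+1}−Δx̄) = -38.3600
Denominator Σ(Δx_t−Δx̄)² = 156.4000
r_1(Δx) = -38.3600 / 156.4000 = -0.245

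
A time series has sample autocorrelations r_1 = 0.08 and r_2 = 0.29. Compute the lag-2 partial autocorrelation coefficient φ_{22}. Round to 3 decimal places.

φ_{22} = (r_2 − r_1²) / (1 − r_1²)
r_1² = (0.08)² = 0.0064
Numerator = 0.29 − 0.0064 = 0.2836; denominator = 1 − 0.0064 = 0.9936
φ_{22} = 0.2836 / 0.9936 = 0.285

0.285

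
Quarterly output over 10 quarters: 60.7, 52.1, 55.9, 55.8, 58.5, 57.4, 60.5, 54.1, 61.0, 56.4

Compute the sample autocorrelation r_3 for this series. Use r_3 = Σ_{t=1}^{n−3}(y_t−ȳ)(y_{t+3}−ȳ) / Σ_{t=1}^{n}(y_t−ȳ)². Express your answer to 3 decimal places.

Mean ȳ = (60.7 + 52.1 + 55.9 + 55.8 + 58.5 + 57.4 + 60.5 + 54.1 + 61.0 + 56.4)/10 = 57.2400
Σ(y_t−ȳ)(y_{t+3}−ȳ) = (-4.9824) + (-6.4764) + (-0.2144) + (-4.6944) + (-3.9564) + (0.6016) + (-2.7384) = -22.4608
Denominator Σ(y_t−ȳ)² = 79.2040
r_3 = -22.4608 / 79.2040 = -0.284

-0.284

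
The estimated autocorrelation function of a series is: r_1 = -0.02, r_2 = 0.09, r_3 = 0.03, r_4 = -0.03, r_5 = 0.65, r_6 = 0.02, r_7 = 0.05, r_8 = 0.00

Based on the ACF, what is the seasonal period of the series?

The largest autocorrelation is r_5 = 0.65; the remaining lags stay at or below 0.09.
The dominant spike at lag 5 indicates a seasonal period of 5.

5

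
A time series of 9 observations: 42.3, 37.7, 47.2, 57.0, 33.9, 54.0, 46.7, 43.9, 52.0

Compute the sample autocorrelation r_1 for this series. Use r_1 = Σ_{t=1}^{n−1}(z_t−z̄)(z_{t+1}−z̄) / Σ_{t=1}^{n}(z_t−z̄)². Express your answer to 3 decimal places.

-0.448

Mean z̄ = (42.3 + 37.7 + 47.2 + 57.0 + 33.9 + 54.0 + 46.7 + 43.9 + 52.0)/9 = 46.0778
Numerator Σ_{t=1}^{8}(z_t−z̄)(z_{t+1}−z̄) = -204.3016
Denominator Σ(z_t−z̄)² = 456.2756
r_1 = -204.3016 / 456.2756 = -0.448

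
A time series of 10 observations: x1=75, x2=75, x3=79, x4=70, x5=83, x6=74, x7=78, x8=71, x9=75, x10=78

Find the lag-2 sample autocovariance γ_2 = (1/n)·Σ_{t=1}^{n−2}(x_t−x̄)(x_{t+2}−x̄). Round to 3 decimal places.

4.772

Mean x̄ = (75 + 75 + 79 + 70 + 83 + 74 + 78 + 71 + 75 + 78)/10 = 75.8000
Σ_{t=1}^{8}(x_t−x̄)(x_{t+2}−x̄) = 47.7200
γ_2 = 47.7200 / 10 = 4.772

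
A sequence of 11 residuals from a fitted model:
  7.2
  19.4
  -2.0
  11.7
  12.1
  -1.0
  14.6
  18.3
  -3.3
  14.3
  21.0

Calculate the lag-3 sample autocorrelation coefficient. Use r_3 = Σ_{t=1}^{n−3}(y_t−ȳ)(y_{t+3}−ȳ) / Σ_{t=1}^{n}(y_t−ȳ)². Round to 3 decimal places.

Mean ȳ = (7.2 + 19.4 − 2.0 + 11.7 + 12.1 − 1.0 + 14.6 + 18.3 − 3.3 + 14.3 + 21.0)/11 = 10.2091
Numerator Σ_{t=1}^{8}(y_t−ȳ)(y_{t+3}−ȳ) = 428.2870
Denominator Σ(y_t−ȳ)² = 774.4491
r_3 = 428.2870 / 774.4491 = 0.553

0.553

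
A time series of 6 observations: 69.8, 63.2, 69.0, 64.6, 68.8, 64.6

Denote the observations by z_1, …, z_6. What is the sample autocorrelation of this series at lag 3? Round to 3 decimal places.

Mean z̄ = (69.8 + 63.2 + 69.0 + 64.6 + 68.8 + 64.6)/6 = 66.6667
Deviations from mean: 3.1333, -3.4667, 2.3333, -2.0667, 2.1333, -2.0667
Σ(z_t−z̄)(z_{t+3}−z̄) = (-6.4756) + (-7.3956) + (-4.8222) = -18.6933
Denominator Σ(z_t−z̄)² = 40.3733
r_3 = -18.6933 / 40.3733 = -0.463

-0.463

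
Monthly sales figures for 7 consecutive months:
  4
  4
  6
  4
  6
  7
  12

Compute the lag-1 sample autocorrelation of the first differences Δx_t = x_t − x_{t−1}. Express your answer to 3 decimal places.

-0.248

First differences Δx: 0, 2, -2, 2, 1, 5
Mean of differences = 1.3333
Numerator Σ(Δx_t−Δx̄)(Δx_{t+1}−Δx̄) = -6.7778
Denominator Σ(Δx_t−Δx̄)² = 27.3333
r_1(Δx) = -6.7778 / 27.3333 = -0.248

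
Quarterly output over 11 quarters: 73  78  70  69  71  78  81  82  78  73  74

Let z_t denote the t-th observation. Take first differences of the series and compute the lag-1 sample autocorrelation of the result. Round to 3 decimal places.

First differences Δz: 5, -8, -1, 2, 7, 3, 1, -4, -5, 1
Mean of differences = 0.1000
Numerator Σ(Δz_t−Δz̄)(Δz_{t+1}−Δz̄) = 15.4900
Denominator Σ(Δz_t−Δz̄)² = 194.9000
r_1(Δz) = 15.4900 / 194.9000 = 0.079

0.079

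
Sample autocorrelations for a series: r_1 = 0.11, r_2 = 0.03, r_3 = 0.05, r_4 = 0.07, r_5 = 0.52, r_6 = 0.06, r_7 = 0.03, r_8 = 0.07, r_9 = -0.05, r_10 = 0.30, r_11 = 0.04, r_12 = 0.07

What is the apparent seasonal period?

5

The largest autocorrelation is r_5 = 0.52, with a weaker echo at lag 10 (0.30); the remaining lags stay at or below 0.11.
The dominant spike at lag 5 indicates a seasonal period of 5.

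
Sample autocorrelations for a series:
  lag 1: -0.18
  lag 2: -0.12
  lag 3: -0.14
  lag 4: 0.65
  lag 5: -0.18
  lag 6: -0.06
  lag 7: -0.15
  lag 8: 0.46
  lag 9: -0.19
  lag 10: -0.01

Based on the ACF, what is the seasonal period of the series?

The largest autocorrelation is r_4 = 0.65, with a weaker echo at lag 8 (0.46); the remaining lags stay at or below -0.01.
The dominant spike at lag 4 indicates a seasonal period of 4.

4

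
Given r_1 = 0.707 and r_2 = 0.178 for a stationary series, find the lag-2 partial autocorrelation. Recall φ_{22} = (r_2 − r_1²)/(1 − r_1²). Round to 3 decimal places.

φ_{22} = (r_2 − r_1²) / (1 − r_1²)
r_1² = (0.707)² = 0.499849
Numerator = 0.178 − 0.4998 = -0.3218; denominator = 1 − 0.4998 = 0.5002
φ_{22} = -0.3218 / 0.5002 = -0.644

-0.644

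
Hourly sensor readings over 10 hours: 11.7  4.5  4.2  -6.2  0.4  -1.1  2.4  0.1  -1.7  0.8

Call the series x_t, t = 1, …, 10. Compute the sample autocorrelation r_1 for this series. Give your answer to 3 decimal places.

Mean x̄ = (11.7 + 4.5 + 4.2 − 6.2 + 0.4 − 1.1 + 2.4 + 0.1 − 1.7 + 0.8)/10 = 1.5100
Numerator Σ_{t=1}^{9}(x_t−x̄)(x_{t+1}−x̄) = 32.4539
Denominator Σ(x_t−x̄)² = 201.0890
r_1 = 32.4539 / 201.0890 = 0.161

0.161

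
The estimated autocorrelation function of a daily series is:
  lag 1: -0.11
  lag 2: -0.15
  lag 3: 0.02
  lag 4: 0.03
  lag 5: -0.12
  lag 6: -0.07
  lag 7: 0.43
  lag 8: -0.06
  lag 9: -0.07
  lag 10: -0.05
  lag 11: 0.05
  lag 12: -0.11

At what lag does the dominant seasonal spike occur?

The largest autocorrelation is r_7 = 0.43; the remaining lags stay at or below 0.05.
The dominant spike at lag 7 indicates a seasonal period of 7.

7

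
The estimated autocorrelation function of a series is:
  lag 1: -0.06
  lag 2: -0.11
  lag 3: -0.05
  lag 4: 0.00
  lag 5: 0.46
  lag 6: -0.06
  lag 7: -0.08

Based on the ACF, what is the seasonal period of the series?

The largest autocorrelation is r_5 = 0.46; the remaining lags stay at or below 0.00.
The dominant spike at lag 5 indicates a seasonal period of 5.

5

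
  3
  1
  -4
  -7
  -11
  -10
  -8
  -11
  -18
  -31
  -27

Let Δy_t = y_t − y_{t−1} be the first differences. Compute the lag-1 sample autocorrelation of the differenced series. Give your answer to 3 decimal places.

-0.075

First differences Δy: -2, -5, -3, -4, 1, 2, -3, -7, -13, 4
Mean of differences = -3.0000
Numerator Σ(Δy_t−Δȳ)(Δy_{t+1}−Δȳ) = -16.0000
Denominator Σ(Δy_t−Δȳ)² = 212.0000
r_1(Δy) = -16.0000 / 212.0000 = -0.075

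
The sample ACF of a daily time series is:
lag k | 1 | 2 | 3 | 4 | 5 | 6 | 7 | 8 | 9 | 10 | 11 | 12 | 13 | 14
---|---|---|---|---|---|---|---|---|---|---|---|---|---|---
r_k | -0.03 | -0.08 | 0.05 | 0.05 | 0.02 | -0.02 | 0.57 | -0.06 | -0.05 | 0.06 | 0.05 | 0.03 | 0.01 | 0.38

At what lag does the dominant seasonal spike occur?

7

The largest autocorrelation is r_7 = 0.57, with a weaker echo at lag 14 (0.38); the remaining lags stay at or below 0.06.
The dominant spike at lag 7 indicates a seasonal period of 7.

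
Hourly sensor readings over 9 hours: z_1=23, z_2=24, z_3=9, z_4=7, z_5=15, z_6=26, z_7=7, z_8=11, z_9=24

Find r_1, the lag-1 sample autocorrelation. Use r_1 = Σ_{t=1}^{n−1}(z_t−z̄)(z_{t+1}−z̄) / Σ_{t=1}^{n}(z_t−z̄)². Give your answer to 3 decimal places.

-0.039

Mean z̄ = (23 + 24 + 9 + 7 + 15 + 26 + 7 + 11 + 24)/9 = 16.2222
Numerator Σ_{t=1}^{8}(z_t−z̄)(z_{t+1}−z̄) = -20.1605
Denominator Σ(z_t−z̄)² = 513.5556
r_1 = -20.1605 / 513.5556 = -0.039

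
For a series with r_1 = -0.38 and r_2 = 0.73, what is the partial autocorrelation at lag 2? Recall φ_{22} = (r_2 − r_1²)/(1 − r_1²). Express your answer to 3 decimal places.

0.684

φ_{22} = (r_2 − r_1²) / (1 − r_1²)
r_1² = (-0.38)² = 0.1444
Numerator = 0.73 − 0.1444 = 0.5856; denominator = 1 − 0.1444 = 0.8556
φ_{22} = 0.5856 / 0.8556 = 0.684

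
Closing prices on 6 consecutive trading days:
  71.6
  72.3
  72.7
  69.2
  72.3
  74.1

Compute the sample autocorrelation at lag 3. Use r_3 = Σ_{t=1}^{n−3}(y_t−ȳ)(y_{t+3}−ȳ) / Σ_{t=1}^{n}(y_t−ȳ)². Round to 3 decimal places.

0.205

Mean ȳ = (71.6 + 72.3 + 72.7 + 69.2 + 72.3 + 74.1)/6 = 72.0333
Deviations from mean: -0.4333, 0.2667, 0.6667, -2.8333, 0.2667, 2.0667
Σ(y_t−ȳ)(y_{t+3}−ȳ) = (1.2278) + (0.0711) + (1.3778) = 2.6767
Denominator Σ(y_t−ȳ)² = 13.0733
r_3 = 2.6767 / 13.0733 = 0.205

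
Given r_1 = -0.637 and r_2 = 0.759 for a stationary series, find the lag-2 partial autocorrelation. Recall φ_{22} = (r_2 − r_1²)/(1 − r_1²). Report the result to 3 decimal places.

φ_{22} = (r_2 − r_1²) / (1 − r_1²)
r_1² = (-0.637)² = 0.405769
Numerator = 0.759 − 0.4058 = 0.3532; denominator = 1 − 0.4058 = 0.5942
φ_{22} = 0.3532 / 0.5942 = 0.594

0.594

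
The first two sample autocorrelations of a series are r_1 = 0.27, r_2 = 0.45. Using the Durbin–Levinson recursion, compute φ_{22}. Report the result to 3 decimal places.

φ_{22} = (r_2 − r_1²) / (1 − r_1²)
r_1² = (0.27)² = 0.0729
Numerator = 0.45 − 0.0729 = 0.3771; denominator = 1 − 0.0729 = 0.9271
φ_{22} = 0.3771 / 0.9271 = 0.407

0.407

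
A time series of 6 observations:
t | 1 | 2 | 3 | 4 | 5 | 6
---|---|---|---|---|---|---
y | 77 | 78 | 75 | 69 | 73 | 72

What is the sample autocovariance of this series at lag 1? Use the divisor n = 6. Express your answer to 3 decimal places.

3.000

Mean ȳ = (77 + 78 + 75 + 69 + 73 + 72)/6 = 74.0000
Σ_{t=1}^{5}(y_t−ȳ)(y_{t+1}−ȳ) = 18.0000
γ_1 = 18.0000 / 6 = 3.000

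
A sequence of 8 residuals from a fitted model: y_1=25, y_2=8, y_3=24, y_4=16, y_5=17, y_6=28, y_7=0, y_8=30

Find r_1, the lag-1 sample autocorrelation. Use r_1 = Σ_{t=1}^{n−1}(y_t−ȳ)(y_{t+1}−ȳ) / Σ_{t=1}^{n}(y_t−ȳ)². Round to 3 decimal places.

Mean ȳ = (25 + 8 + 24 + 16 + 17 + 28 + 0 + 30)/8 = 18.5000
Deviations from mean: 6.5000, -10.5000, 5.5000, -2.5000, -1.5000, 9.5000, -18.5000, 11.5000
Numerator Σ_{t=1}^{7}(y_t−ȳ)(y_{t+1}−ȳ) = -538.7500
Denominator Σ(y_t−ȳ)² = 756.0000
r_1 = -538.7500 / 756.0000 = -0.713

-0.713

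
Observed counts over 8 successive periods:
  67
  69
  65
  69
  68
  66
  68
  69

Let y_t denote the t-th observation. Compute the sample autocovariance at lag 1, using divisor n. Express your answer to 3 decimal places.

Mean ȳ = (67 + 69 + 65 + 69 + 68 + 66 + 68 + 69)/8 = 67.6250
Σ_{t=1}^{7}(y_t−ȳ)(y_{t+1}−ȳ) = -8.2656
γ_1 = -8.2656 / 8 = -1.033

-1.033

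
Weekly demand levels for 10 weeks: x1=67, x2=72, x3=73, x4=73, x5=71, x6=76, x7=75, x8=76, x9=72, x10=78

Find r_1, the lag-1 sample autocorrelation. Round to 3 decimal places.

0.031

Mean x̄ = (67 + 72 + 73 + 73 + 71 + 76 + 75 + 76 + 72 + 78)/10 = 73.3000
Numerator Σ_{t=1}^{9}(x_t−x̄)(x_{t+1}−x̄) = 2.7100
Denominator Σ(x_t−x̄)² = 88.1000
r_1 = 2.7100 / 88.1000 = 0.031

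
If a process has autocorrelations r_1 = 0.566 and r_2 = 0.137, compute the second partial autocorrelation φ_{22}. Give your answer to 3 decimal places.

-0.270

φ_{22} = (r_2 − r_1²) / (1 − r_1²)
r_1² = (0.566)² = 0.320356
Numerator = 0.137 − 0.3204 = -0.1834; denominator = 1 − 0.3204 = 0.6796
φ_{22} = -0.1834 / 0.6796 = -0.270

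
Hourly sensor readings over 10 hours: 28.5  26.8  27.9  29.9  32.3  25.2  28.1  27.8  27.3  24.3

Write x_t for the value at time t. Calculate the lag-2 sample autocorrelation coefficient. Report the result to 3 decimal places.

-0.129

Mean x̄ = (28.5 + 26.8 + 27.9 + 29.9 + 32.3 + 25.2 + 28.1 + 27.8 + 27.3 + 24.3)/10 = 27.8100
Numerator Σ_{t=1}^{8}(x_t−x̄)(x_{t+2}−x̄) = -5.8842
Denominator Σ(x_t−x̄)² = 45.5090
r_2 = -5.8842 / 45.5090 = -0.129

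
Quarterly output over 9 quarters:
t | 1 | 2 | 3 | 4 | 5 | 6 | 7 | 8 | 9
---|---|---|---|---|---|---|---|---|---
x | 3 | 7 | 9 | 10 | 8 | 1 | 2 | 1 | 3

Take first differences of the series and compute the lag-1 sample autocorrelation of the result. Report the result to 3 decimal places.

0.150

First differences Δx: 4, 2, 1, -2, -7, 1, -1, 2
Mean of differences = 0.0000
Numerator Σ(Δx_t−Δx̄)(Δx_{t+1}−Δx̄) = 12.0000
Denominator Σ(Δx_t−Δx̄)² = 80.0000
r_1(Δx) = 12.0000 / 80.0000 = 0.150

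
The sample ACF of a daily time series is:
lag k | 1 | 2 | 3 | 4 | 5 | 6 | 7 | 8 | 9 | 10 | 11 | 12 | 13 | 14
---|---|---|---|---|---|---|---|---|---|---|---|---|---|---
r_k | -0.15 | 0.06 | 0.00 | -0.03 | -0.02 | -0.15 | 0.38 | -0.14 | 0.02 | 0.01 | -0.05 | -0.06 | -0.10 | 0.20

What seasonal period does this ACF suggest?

7

The largest autocorrelation is r_7 = 0.38, with a weaker echo at lag 14 (0.20); the remaining lags stay at or below 0.06.
The dominant spike at lag 7 indicates a seasonal period of 7.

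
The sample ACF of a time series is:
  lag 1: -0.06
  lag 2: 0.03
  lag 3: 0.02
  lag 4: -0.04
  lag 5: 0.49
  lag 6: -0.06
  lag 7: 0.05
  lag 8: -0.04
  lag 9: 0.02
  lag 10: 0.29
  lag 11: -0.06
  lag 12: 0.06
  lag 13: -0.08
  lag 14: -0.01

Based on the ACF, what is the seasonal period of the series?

5

The largest autocorrelation is r_5 = 0.49, with a weaker echo at lag 10 (0.29); the remaining lags stay at or below 0.06.
The dominant spike at lag 5 indicates a seasonal period of 5.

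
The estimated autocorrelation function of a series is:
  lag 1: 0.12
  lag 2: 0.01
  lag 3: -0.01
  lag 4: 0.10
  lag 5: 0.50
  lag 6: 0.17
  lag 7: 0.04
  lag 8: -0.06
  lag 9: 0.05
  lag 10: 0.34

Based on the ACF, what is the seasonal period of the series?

5

The largest autocorrelation is r_5 = 0.50, with a weaker echo at lag 10 (0.34); the remaining lags stay at or below 0.17.
The dominant spike at lag 5 indicates a seasonal period of 5.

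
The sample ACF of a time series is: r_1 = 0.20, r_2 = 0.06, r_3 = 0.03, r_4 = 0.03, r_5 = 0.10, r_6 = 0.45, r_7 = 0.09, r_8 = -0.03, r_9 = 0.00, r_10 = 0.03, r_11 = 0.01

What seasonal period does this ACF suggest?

6

The largest autocorrelation is r_6 = 0.45; the remaining lags stay at or below 0.20. The elevated value at lag 1 (0.20), dropping to 0.06 at lag 2, reflects decaying short-term dependence rather than seasonality.
The dominant spike at lag 6 indicates a seasonal period of 6.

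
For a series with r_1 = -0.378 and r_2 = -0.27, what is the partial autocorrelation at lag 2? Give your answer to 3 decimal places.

φ_{22} = (r_2 − r_1²) / (1 − r_1²)
r_1² = (-0.378)² = 0.142884
Numerator = -0.27 − 0.1429 = -0.4129; denominator = 1 − 0.1429 = 0.8571
φ_{22} = -0.4129 / 0.8571 = -0.482

-0.482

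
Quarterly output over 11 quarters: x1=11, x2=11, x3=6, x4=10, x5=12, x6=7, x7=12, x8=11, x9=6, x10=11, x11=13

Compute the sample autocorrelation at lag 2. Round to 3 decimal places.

-0.484

Mean x̄ = (11 + 11 + 6 + 10 + 12 + 7 + 12 + 11 + 6 + 11 + 13)/11 = 10.0000
Numerator Σ_{t=1}^{9}(x_t−x̄)(x_{t+2}−x̄) = -30.0000
Denominator Σ(x_t−x̄)² = 62.0000
r_2 = -30.0000 / 62.0000 = -0.484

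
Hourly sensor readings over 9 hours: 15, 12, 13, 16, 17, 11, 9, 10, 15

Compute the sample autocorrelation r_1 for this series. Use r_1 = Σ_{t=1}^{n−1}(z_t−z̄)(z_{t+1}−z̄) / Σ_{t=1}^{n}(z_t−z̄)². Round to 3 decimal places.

Mean z̄ = (15 + 12 + 13 + 16 + 17 + 11 + 9 + 10 + 15)/9 = 13.1111
Numerator Σ_{t=1}^{8}(z_t−z̄)(z_{t+1}−z̄) = 16.3210
Denominator Σ(z_t−z̄)² = 62.8889
r_1 = 16.3210 / 62.8889 = 0.260

0.260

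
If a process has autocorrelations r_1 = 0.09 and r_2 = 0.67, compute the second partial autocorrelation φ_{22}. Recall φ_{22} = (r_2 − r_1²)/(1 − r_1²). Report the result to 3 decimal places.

0.667

φ_{22} = (r_2 − r_1²) / (1 − r_1²)
r_1² = (0.09)² = 0.0081
Numerator = 0.67 − 0.0081 = 0.6619; denominator = 1 − 0.0081 = 0.9919
φ_{22} = 0.6619 / 0.9919 = 0.667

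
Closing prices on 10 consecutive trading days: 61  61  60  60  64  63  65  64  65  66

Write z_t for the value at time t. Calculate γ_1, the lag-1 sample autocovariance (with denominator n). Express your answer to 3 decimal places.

Mean z̄ = (61 + 61 + 60 + 60 + 64 + 63 + 65 + 64 + 65 + 66)/10 = 62.9000
Σ_{t=1}^{9}(z_t−z̄)(z_{t+1}−z̄) = 25.7900
γ_1 = 25.7900 / 10 = 2.579

2.579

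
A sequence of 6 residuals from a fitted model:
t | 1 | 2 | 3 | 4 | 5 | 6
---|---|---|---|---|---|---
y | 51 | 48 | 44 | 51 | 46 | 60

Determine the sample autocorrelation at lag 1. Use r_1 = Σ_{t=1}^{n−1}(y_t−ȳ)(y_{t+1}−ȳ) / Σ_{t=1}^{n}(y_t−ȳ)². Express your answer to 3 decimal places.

Mean ȳ = (51 + 48 + 44 + 51 + 46 + 60)/6 = 50.0000
Deviations from mean: 1.0000, -2.0000, -6.0000, 1.0000, -4.0000, 10.0000
Σ(y_t−ȳ)(y_{t+1}−ȳ) = (-2.0000) + (12.0000) + (-6.0000) + (-4.0000) + (-40.0000) = -40.0000
Denominator Σ(y_t−ȳ)² = 158.0000
r_1 = -40.0000 / 158.0000 = -0.253

-0.253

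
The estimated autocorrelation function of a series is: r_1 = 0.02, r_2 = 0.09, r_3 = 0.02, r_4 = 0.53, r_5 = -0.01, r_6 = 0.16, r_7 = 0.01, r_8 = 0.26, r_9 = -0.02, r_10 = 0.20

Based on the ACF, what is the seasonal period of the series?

The largest autocorrelation is r_4 = 0.53, with a weaker echo at lag 8 (0.26); the remaining lags stay at or below 0.20.
The dominant spike at lag 4 indicates a seasonal period of 4.

4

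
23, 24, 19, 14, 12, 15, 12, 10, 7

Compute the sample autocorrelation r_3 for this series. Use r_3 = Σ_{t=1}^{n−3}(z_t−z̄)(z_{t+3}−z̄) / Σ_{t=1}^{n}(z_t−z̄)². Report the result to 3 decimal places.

Mean z̄ = (23 + 24 + 19 + 14 + 12 + 15 + 12 + 10 + 7)/9 = 15.1111
Σ(z_t−z̄)(z_{t+3}−z̄) = (-8.7654) + (-27.6543) + (-0.4321) + (3.4568) + (15.9012) + (0.9012) = -16.5926
Denominator Σ(z_t−z̄)² = 268.8889
r_3 = -16.5926 / 268.8889 = -0.062

-0.062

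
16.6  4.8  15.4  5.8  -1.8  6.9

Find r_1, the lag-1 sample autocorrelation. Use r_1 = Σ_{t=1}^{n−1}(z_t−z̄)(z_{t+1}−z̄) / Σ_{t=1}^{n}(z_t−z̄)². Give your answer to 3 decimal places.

-0.147

Mean z̄ = (16.6 + 4.8 + 15.4 + 5.8 − 1.8 + 6.9)/6 = 7.9500
Numerator Σ_{t=1}^{5}(z_t−z̄)(z_{t+1}−z̄) = -35.5325
Denominator Σ(z_t−z̄)² = 241.0350
r_1 = -35.5325 / 241.0350 = -0.147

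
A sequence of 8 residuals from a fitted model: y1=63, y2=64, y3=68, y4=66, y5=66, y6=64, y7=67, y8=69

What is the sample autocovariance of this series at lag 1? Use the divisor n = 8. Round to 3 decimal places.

Mean ȳ = (63 + 64 + 68 + 66 + 66 + 64 + 67 + 69)/8 = 65.8750
Deviations: -2.8750, -1.8750, 2.1250, 0.1250, 0.1250, -1.8750, 1.1250, 3.1250
Σ_{t=1}^{7}(y_t−ȳ)(y_{t+1}−ȳ) = 2.8594
γ_1 = 2.8594 / 8 = 0.357

0.357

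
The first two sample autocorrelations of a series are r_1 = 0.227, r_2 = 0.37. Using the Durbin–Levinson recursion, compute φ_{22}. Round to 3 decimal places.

0.336

φ_{22} = (r_2 − r_1²) / (1 − r_1²)
r_1² = (0.227)² = 0.051529
Numerator = 0.37 − 0.0515 = 0.3185; denominator = 1 − 0.0515 = 0.9485
φ_{22} = 0.3185 / 0.9485 = 0.336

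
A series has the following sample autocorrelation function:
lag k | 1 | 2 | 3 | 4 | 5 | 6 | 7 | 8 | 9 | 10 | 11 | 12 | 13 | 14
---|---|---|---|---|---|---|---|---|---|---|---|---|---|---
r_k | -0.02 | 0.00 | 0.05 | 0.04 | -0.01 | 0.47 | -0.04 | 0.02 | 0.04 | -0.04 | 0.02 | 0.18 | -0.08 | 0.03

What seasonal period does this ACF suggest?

The largest autocorrelation is r_6 = 0.47, with a weaker echo at lag 12 (0.18); the remaining lags stay at or below 0.05.
The dominant spike at lag 6 indicates a seasonal period of 6.

6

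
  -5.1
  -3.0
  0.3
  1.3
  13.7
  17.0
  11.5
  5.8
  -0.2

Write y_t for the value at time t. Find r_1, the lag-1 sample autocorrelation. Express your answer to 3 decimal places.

0.595

Mean ȳ = (-5.1 − 3.0 + 0.3 + 1.3 + 13.7 + 17.0 + 11.5 + 5.8 − 0.2)/9 = 4.5889
Numerator Σ_{t=1}^{8}(y_t−ȳ)(y_{t+1}−ȳ) = 291.6399
Denominator Σ(y_t−ȳ)² = 489.8889
r_1 = 291.6399 / 489.8889 = 0.595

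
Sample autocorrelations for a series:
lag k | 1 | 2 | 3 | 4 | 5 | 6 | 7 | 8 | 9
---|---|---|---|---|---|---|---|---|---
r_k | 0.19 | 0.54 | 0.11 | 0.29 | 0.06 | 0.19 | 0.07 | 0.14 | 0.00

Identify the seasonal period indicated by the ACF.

2

The largest autocorrelation is r_2 = 0.54, with a weaker echo at lag 4 (0.29); the remaining lags stay at or below 0.19.
The dominant spike at lag 2 indicates a seasonal period of 2.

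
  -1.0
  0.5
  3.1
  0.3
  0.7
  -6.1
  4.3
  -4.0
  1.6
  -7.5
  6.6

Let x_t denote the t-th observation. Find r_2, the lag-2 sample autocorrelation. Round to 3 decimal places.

Mean x̄ = (-1.0 + 0.5 + 3.1 + 0.3 + 0.7 − 6.1 + 4.3 − 4.0 + 1.6 − 7.5 + 6.6)/11 = -0.1364
Numerator Σ_{t=1}^{9}(x_t−x̄)(x_{t+2}−x̄) = 72.1892
Denominator Σ(x_t−x̄)² = 185.3055
r_2 = 72.1892 / 185.3055 = 0.390

0.390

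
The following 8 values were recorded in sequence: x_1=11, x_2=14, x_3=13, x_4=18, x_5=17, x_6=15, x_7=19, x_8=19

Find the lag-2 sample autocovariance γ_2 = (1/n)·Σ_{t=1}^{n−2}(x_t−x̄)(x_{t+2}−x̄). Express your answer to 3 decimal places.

Mean x̄ = (11 + 14 + 13 + 18 + 17 + 15 + 19 + 19)/8 = 15.7500
Deviations: -4.7500, -1.7500, -2.7500, 2.2500, 1.2500, -0.7500, 3.2500, 3.2500
Σ_{t=1}^{6}(x_t−x̄)(x_{t+2}−x̄) = 5.6250
γ_2 = 5.6250 / 8 = 0.703

0.703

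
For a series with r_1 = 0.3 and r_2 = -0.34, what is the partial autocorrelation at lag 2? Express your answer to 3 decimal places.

φ_{22} = (r_2 − r_1²) / (1 − r_1²)
r_1² = (0.3)² = 0.09
Numerator = -0.34 − 0.0900 = -0.4300; denominator = 1 − 0.0900 = 0.9100
φ_{22} = -0.4300 / 0.9100 = -0.473

-0.473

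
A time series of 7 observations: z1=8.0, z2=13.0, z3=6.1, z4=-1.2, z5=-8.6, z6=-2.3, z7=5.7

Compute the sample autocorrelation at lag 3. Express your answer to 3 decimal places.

Mean z̄ = (8.0 + 13.0 + 6.1 − 1.2 − 8.6 − 2.3 + 5.7)/7 = 2.9571
Numerator Σ_{t=1}^{4}(z_t−z̄)(z_{t+3}−z̄) = -164.9555
Denominator Σ(z_t−z̄)² = 322.1771
r_3 = -164.9555 / 322.1771 = -0.512

-0.512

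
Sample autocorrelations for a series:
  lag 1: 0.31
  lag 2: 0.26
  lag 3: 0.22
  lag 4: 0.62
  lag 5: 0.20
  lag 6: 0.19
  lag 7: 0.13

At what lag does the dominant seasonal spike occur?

4

The largest autocorrelation is r_4 = 0.62; the remaining lags stay at or below 0.31. The elevated value at lag 1 (0.31), dropping to 0.26 at lag 2, reflects decaying short-term dependence rather than seasonality.
The dominant spike at lag 4 indicates a seasonal period of 4.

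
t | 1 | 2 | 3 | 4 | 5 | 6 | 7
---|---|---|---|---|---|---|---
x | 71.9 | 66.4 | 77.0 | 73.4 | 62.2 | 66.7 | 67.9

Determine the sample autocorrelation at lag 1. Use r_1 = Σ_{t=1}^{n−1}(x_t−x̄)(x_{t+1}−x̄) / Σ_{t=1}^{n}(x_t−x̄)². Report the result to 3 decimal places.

Mean x̄ = (71.9 + 66.4 + 77.0 + 73.4 + 62.2 + 66.7 + 67.9)/7 = 69.3571
Σ(x_t−x̄)(x_{t+1}−x̄) = (-7.5196) + (-22.6010) + (30.8990) + (-28.9353) + (19.0176) + (3.8718) = -5.2676
Denominator Σ(x_t−x̄)² = 150.3771
r_1 = -5.2676 / 150.3771 = -0.035

-0.035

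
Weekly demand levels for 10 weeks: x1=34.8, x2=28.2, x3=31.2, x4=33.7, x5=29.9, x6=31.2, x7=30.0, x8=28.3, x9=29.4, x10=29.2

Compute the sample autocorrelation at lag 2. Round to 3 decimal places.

-0.011

Mean x̄ = (34.8 + 28.2 + 31.2 + 33.7 + 29.9 + 31.2 + 30.0 + 28.3 + 29.4 + 29.2)/10 = 30.5900
Numerator Σ_{t=1}^{8}(x_t−x̄)(x_{t+2}−x̄) = -0.4932
Denominator Σ(x_t−x̄)² = 43.2690
r_2 = -0.4932 / 43.2690 = -0.011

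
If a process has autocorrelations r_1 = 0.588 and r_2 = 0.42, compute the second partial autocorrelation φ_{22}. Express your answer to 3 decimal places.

0.113

φ_{22} = (r_2 − r_1²) / (1 − r_1²)
r_1² = (0.588)² = 0.345744
Numerator = 0.42 − 0.3457 = 0.0743; denominator = 1 − 0.3457 = 0.6543
φ_{22} = 0.0743 / 0.6543 = 0.113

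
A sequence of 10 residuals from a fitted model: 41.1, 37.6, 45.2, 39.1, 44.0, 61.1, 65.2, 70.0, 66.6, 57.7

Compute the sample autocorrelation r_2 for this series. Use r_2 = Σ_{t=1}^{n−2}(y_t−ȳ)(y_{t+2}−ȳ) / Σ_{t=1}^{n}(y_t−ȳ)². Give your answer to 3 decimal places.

Mean ȳ = (41.1 + 37.6 + 45.2 + 39.1 + 44.0 + 61.1 + 65.2 + 70.0 + 66.6 + 57.7)/10 = 52.7600
Numerator Σ_{t=1}^{8}(y_t−ȳ)(y_{t+2}−ȳ) = 539.6788
Denominator Σ(y_t−ȳ)² = 1423.7440
r_2 = 539.6788 / 1423.7440 = 0.379

0.379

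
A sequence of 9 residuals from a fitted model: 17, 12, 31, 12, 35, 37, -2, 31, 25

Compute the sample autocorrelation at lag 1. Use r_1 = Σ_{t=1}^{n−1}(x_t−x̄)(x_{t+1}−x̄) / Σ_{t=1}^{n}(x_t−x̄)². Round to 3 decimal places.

Mean x̄ = (17 + 12 + 31 + 12 + 35 + 37 − 2 + 31 + 25)/9 = 22.0000
Numerator Σ_{t=1}^{8}(x_t−x̄)(x_{t+1}−x̄) = -614.0000
Denominator Σ(x_t−x̄)² = 1366.0000
r_1 = -614.0000 / 1366.0000 = -0.449

-0.449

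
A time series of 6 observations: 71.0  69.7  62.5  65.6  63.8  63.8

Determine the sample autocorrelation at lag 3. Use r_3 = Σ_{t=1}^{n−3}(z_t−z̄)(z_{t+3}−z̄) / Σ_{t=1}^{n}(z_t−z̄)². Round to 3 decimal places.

-0.040

Mean z̄ = (71.0 + 69.7 + 62.5 + 65.6 + 63.8 + 63.8)/6 = 66.0667
Deviations from mean: 4.9333, 3.6333, -3.5667, -0.4667, -2.2667, -2.2667
Σ(z_t−z̄)(z_{t+3}−z̄) = (-2.3022) + (-8.2356) + (8.0844) = -2.4533
Denominator Σ(z_t−z̄)² = 60.7533
r_3 = -2.4533 / 60.7533 = -0.040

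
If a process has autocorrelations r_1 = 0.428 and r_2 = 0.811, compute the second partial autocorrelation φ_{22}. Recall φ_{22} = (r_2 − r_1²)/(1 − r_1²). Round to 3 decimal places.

0.769

φ_{22} = (r_2 − r_1²) / (1 − r_1²)
r_1² = (0.428)² = 0.183184
Numerator = 0.811 − 0.1832 = 0.6278; denominator = 1 − 0.1832 = 0.8168
φ_{22} = 0.6278 / 0.8168 = 0.769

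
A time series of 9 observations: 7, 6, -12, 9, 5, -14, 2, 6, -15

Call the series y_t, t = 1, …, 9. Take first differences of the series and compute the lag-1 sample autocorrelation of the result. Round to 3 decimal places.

-0.390

First differences Δy: -1, -18, 21, -4, -19, 16, 4, -21
Mean of differences = -2.7500
Numerator Σ(Δy_t−Δȳ)(Δy_{t+1}−Δȳ) = -699.5625
Denominator Σ(Δy_t−Δȳ)² = 1795.5000
r_1(Δy) = -699.5625 / 1795.5000 = -0.390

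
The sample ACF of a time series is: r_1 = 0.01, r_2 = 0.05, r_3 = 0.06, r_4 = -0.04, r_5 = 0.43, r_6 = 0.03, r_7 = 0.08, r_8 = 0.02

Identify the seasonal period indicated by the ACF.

The largest autocorrelation is r_5 = 0.43; the remaining lags stay at or below 0.08.
The dominant spike at lag 5 indicates a seasonal period of 5.

5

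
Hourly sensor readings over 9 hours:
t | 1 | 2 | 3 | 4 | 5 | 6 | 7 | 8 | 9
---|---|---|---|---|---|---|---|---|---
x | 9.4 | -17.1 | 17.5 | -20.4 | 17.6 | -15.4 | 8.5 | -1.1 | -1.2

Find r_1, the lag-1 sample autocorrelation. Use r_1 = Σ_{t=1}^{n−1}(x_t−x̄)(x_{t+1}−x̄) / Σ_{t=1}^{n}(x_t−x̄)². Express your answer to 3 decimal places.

-0.921

Mean x̄ = (9.4 − 17.1 + 17.5 − 20.4 + 17.6 − 15.4 + 8.5 − 1.1 − 1.2)/9 = -0.2444
Numerator Σ_{t=1}^{8}(x_t−x̄)(x_{t+1}−x̄) = -1588.6020
Denominator Σ(x_t−x̄)² = 1724.4622
r_1 = -1588.6020 / 1724.4622 = -0.921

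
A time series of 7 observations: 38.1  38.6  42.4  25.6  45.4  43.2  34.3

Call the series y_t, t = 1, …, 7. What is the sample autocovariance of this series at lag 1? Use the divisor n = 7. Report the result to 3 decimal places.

Mean ȳ = (38.1 + 38.6 + 42.4 + 25.6 + 45.4 + 43.2 + 34.3)/7 = 38.2286
Deviations: -0.1286, 0.3714, 4.1714, -12.6286, 7.1714, 4.9714, -3.9286
Σ_{t=1}^{6}(y_t−ȳ)(y_{t+1}−ȳ) = -125.6208
γ_1 = -125.6208 / 7 = -17.946

-17.946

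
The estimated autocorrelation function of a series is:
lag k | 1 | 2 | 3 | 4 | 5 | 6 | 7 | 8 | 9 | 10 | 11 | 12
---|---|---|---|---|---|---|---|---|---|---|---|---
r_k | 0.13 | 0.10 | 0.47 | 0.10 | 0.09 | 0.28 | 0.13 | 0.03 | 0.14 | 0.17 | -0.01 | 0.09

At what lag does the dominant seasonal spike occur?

The largest autocorrelation is r_3 = 0.47, with a weaker echo at lag 6 (0.28); the remaining lags stay at or below 0.17.
The dominant spike at lag 3 indicates a seasonal period of 3.

3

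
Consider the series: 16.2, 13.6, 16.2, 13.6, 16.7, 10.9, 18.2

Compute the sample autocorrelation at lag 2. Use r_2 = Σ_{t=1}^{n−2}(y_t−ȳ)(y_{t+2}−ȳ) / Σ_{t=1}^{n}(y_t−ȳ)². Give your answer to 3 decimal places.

0.450

Mean ȳ = (16.2 + 13.6 + 16.2 + 13.6 + 16.7 + 10.9 + 18.2)/7 = 15.0571
Deviations from mean: 1.1429, -1.4571, 1.1429, -1.4571, 1.6429, -4.1571, 3.1429
Numerator Σ_{t=1}^{5}(y_t−ȳ)(y_{t+2}−ȳ) = 16.5278
Denominator Σ(y_t−ȳ)² = 36.7171
r_2 = 16.5278 / 36.7171 = 0.450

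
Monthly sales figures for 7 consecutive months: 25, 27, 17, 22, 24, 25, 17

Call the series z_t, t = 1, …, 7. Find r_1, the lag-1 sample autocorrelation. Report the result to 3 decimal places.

Mean z̄ = (25 + 27 + 17 + 22 + 24 + 25 + 17)/7 = 22.4286
Deviations from mean: 2.5714, 4.5714, -5.4286, -0.4286, 1.5714, 2.5714, -5.4286
Numerator Σ_{t=1}^{6}(z_t−z̄)(z_{t+1}−z̄) = -21.3265
Denominator Σ(z_t−z̄)² = 95.7143
r_1 = -21.3265 / 95.7143 = -0.223

-0.223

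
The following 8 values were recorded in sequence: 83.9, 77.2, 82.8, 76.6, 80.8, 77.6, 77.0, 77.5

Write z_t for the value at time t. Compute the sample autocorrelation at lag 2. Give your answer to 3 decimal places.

0.533

Mean z̄ = (83.9 + 77.2 + 82.8 + 76.6 + 80.8 + 77.6 + 77.0 + 77.5)/8 = 79.1750
Σ(z_t−z̄)(z_{t+2}−z̄) = (17.1281) + (5.0856) + (5.8906) + (4.0556) + (-3.5344) + (2.6381) = 31.2638
Denominator Σ(z_t−z̄)² = 58.6550
r_2 = 31.2638 / 58.6550 = 0.533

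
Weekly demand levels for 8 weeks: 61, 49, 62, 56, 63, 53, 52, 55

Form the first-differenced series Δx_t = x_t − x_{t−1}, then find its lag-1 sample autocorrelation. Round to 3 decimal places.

-0.670

First differences Δx: -12, 13, -6, 7, -10, -1, 3
Mean of differences = -0.8571
Numerator Σ(Δx_t−Δx̄)(Δx_{t+1}−Δx̄) = -337.1633
Denominator Σ(Δx_t−Δx̄)² = 502.8571
r_1(Δx) = -337.1633 / 502.8571 = -0.670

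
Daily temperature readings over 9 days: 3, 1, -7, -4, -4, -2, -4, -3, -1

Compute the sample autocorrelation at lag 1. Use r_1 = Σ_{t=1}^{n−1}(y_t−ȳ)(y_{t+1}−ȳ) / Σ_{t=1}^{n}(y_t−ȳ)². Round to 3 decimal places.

0.165

Mean ȳ = (3 + 1 − 7 − 4 − 4 − 2 − 4 − 3 − 1)/9 = -2.3333
Numerator Σ_{t=1}^{8}(y_t−ȳ)(y_{t+1}−ȳ) = 11.8889
Denominator Σ(y_t−ȳ)² = 72.0000
r_1 = 11.8889 / 72.0000 = 0.165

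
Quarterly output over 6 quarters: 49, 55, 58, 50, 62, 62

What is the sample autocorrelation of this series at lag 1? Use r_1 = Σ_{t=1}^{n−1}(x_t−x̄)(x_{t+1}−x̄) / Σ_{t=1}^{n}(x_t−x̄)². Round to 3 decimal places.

Mean x̄ = (49 + 55 + 58 + 50 + 62 + 62)/6 = 56.0000
Numerator Σ_{t=1}^{5}(x_t−x̄)(x_{t+1}−x̄) = -7.0000
Denominator Σ(x_t−x̄)² = 162.0000
r_1 = -7.0000 / 162.0000 = -0.043

-0.043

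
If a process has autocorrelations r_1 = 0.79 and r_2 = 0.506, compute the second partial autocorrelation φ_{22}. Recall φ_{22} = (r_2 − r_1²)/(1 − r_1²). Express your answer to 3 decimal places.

-0.314

φ_{22} = (r_2 − r_1²) / (1 − r_1²)
r_1² = (0.79)² = 0.6241
Numerator = 0.506 − 0.6241 = -0.1181; denominator = 1 − 0.6241 = 0.3759
φ_{22} = -0.1181 / 0.3759 = -0.314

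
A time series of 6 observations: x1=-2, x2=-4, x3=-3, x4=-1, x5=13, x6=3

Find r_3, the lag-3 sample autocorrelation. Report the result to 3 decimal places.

Mean x̄ = (-2 − 4 − 3 − 1 + 13 + 3)/6 = 1.0000
Numerator Σ_{t=1}^{3}(x_t−x̄)(x_{t+3}−x̄) = -62.0000
Denominator Σ(x_t−x̄)² = 202.0000
r_3 = -62.0000 / 202.0000 = -0.307

-0.307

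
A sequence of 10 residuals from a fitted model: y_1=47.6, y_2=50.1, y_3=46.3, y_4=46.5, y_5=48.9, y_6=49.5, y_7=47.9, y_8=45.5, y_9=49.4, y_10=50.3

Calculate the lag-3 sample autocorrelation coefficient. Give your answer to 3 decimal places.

Mean ȳ = (47.6 + 50.1 + 46.3 + 46.5 + 48.9 + 49.5 + 47.9 + 45.5 + 49.4 + 50.3)/10 = 48.2000
Σ(y_t−ȳ)(y_{t+3}−ȳ) = (1.0200) + (1.3300) + (-2.4700) + (0.5100) + (-1.8900) + (1.5600) + (-0.6300) = -0.5700
Denominator Σ(y_t−ȳ)² = 25.8800
r_3 = -0.5700 / 25.8800 = -0.022

-0.022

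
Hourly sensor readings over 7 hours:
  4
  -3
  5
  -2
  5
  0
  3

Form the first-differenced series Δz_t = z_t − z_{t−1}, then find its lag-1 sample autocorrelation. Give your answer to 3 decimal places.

First differences Δz: -7, 8, -7, 7, -5, 3
Mean of differences = -0.1667
Numerator Σ(Δz_t−Δz̄)(Δz_{t+1}−Δz̄) = -210.5278
Denominator Σ(Δz_t−Δz̄)² = 244.8333
r_1(Δz) = -210.5278 / 244.8333 = -0.860

-0.860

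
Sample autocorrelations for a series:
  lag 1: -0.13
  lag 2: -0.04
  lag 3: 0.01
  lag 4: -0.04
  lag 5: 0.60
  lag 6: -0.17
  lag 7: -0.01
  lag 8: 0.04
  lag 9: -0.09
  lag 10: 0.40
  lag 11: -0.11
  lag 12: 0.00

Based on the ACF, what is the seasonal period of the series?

5

The largest autocorrelation is r_5 = 0.60, with a weaker echo at lag 10 (0.40); the remaining lags stay at or below 0.04.
The dominant spike at lag 5 indicates a seasonal period of 5.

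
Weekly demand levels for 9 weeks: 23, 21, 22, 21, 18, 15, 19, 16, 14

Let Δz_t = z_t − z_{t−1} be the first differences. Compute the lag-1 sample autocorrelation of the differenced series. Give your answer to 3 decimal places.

-0.371

First differences Δz: -2, 1, -1, -3, -3, 4, -3, -2
Mean of differences = -1.1250
Numerator Σ(Δz_t−Δz̄)(Δz_{t+1}−Δz̄) = -15.8906
Denominator Σ(Δz_t−Δz̄)² = 42.8750
r_1(Δz) = -15.8906 / 42.8750 = -0.371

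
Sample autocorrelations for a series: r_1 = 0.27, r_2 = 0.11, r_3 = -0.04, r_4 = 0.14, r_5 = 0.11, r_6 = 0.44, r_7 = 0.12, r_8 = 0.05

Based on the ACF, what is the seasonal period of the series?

The largest autocorrelation is r_6 = 0.44; the remaining lags stay at or below 0.27. The elevated value at lag 1 (0.27), dropping to 0.11 at lag 2, reflects decaying short-term dependence rather than seasonality.
The dominant spike at lag 6 indicates a seasonal period of 6.

6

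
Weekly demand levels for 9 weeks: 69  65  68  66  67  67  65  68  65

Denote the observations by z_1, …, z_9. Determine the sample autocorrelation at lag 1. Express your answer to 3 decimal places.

-0.673

Mean z̄ = (69 + 65 + 68 + 66 + 67 + 67 + 65 + 68 + 65)/9 = 66.6667
Numerator Σ_{t=1}^{8}(z_t−z̄)(z_{t+1}−z̄) = -12.1111
Denominator Σ(z_t−z̄)² = 18.0000
r_1 = -12.1111 / 18.0000 = -0.673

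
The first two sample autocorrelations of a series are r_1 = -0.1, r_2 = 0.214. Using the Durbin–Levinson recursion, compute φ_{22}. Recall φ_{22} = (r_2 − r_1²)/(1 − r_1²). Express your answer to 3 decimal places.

φ_{22} = (r_2 − r_1²) / (1 − r_1²)
r_1² = (-0.1)² = 0.01
Numerator = 0.214 − 0.0100 = 0.2040; denominator = 1 − 0.0100 = 0.9900
φ_{22} = 0.2040 / 0.9900 = 0.206

0.206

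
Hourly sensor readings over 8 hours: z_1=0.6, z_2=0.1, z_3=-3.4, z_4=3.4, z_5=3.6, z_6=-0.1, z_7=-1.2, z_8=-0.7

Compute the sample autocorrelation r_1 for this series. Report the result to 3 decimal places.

Mean z̄ = (0.6 + 0.1 − 3.4 + 3.4 + 3.6 − 0.1 − 1.2 − 0.7)/8 = 0.2875
Deviations from mean: 0.3125, -0.1875, -3.6875, 3.1125, 3.3125, -0.3875, -1.4875, -0.9875
Numerator Σ_{t=1}^{7}(z_t−z̄)(z_{t+1}−z̄) = 0.2273
Denominator Σ(z_t−z̄)² = 37.7288
r_1 = 0.2273 / 37.7288 = 0.006

0.006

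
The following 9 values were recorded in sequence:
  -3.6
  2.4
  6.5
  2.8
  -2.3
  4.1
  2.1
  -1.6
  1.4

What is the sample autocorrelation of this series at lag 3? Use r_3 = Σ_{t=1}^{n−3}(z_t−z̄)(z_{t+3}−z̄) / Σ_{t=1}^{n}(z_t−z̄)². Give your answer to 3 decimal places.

Mean z̄ = (-3.6 + 2.4 + 6.5 + 2.8 − 2.3 + 4.1 + 2.1 − 1.6 + 1.4)/9 = 1.3111
Σ(z_t−z̄)(z_{t+3}−z̄) = (-7.3121) + (-3.9321) + (14.4712) + (1.1746) + (10.5123) + (0.2479) = 15.1619
Denominator Σ(z_t−z̄)² = 84.3689
r_3 = 15.1619 / 84.3689 = 0.180

0.180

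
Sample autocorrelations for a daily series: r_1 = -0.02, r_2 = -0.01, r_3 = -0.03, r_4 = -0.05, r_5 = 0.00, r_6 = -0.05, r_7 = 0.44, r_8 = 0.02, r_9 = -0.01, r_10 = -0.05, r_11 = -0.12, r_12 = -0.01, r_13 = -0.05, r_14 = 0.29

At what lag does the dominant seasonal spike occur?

7

The largest autocorrelation is r_7 = 0.44, with a weaker echo at lag 14 (0.29); the remaining lags stay at or below 0.02.
The dominant spike at lag 7 indicates a seasonal period of 7.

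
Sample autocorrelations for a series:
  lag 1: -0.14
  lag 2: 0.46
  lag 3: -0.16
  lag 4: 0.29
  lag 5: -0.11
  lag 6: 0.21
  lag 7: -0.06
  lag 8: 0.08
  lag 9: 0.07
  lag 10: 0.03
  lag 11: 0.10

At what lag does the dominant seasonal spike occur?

2

The largest autocorrelation is r_2 = 0.46, with weaker echoes at lags 4 (0.29) and 6 (0.21); the remaining lags stay at or below 0.10.
The dominant spike at lag 2 indicates a seasonal period of 2.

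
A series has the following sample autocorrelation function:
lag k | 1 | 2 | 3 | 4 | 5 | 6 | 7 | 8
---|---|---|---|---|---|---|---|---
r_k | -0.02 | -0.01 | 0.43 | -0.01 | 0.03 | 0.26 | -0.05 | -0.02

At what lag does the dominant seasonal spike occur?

The largest autocorrelation is r_3 = 0.43, with a weaker echo at lag 6 (0.26); the remaining lags stay at or below 0.03.
The dominant spike at lag 3 indicates a seasonal period of 3.

3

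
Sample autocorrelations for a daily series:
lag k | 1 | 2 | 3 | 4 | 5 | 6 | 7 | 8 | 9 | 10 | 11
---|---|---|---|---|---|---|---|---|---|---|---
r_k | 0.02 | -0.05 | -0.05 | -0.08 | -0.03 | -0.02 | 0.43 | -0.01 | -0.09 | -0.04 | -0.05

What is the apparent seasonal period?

The largest autocorrelation is r_7 = 0.43; the remaining lags stay at or below 0.02.
The dominant spike at lag 7 indicates a seasonal period of 7.

7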